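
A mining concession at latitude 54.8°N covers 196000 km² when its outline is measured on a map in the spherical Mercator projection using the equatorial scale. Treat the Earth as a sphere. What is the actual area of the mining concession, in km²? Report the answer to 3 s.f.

The Mercator projection is conformal; its linear scale factor is the same in every direction and equals sec φ = 1/cos φ.
Areal scale = k² = sec²φ = 1/cos²(54.8°) = 1/0.5764² = 3.010.
True area = apparent / (areal scale) = 196000 / 3.010 ≈ 65100 km².

65100 km²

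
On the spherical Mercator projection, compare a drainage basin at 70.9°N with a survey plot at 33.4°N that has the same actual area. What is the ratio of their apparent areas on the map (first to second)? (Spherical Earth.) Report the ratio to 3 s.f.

Mercator is conformal with k = sec φ, so areal scale = k² = sec²φ.
At 70.9°: sec²(70.9°) = 1/0.3272² = 9.340.
At 33.4°: sec²(33.4°) = 1/0.8348² = 1.435.
Ratio = 9.340/1.435 = cos²(33.4°)/cos²(70.9°) ≈ 6.51.

6.51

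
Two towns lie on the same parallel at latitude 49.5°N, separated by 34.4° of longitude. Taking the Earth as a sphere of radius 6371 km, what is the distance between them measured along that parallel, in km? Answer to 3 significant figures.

2480 km

Arc length along a parallel = R cos φ · Δλ (with Δλ in radians).
= 6371 × cos 49.5° × (34.4° × π/180) = 6371 × 0.6494 × 0.6004 ≈ 2480 km.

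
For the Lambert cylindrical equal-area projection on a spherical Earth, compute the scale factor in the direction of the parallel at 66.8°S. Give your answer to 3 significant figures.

The Lambert cylindrical equal-area projection is the cylindrical equal-area projection with its standard parallel at the equator (φ₀ = 0). For cylindrical equal-area with standard parallel φ₀, h = cos φ / cos φ₀ and k = cos φ₀ / cos φ, so h·k = 1.
k = cos 0° / cos 66.8° = 1.000/0.3939 = 2.538.

2.54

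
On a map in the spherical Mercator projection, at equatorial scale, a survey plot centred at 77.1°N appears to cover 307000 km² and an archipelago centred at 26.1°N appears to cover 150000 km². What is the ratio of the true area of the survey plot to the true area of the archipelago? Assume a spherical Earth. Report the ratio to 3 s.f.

0.126

Mercator's areal exaggeration is sec²φ; hence true area = (apparent area) · cos²φ.
True area of survey plot: 307000 × cos²(77.1°) = 307000 × 0.04984 = 15300 km².
True area of archipelago: 150000 × cos²(26.1°) = 150000 × 0.8065 = 121000 km².
Ratio = 15300 / 121000 ≈ 0.126.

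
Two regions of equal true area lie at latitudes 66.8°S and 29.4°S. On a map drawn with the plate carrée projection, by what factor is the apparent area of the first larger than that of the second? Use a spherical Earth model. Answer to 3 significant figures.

Plate carrée maps x = Rλ, y = Rφ. The meridian scale is h = 1 and the parallel scale is k = 1/cos φ = sec φ.
Areal scale at 66.8°: h·k = 1.000 × 2.538 = 2.538.
Areal scale at 29.4°: h·k = 1.000 × 1.148 = 1.148.
Ratio = 2.538/1.148 ≈ 2.21.

2.21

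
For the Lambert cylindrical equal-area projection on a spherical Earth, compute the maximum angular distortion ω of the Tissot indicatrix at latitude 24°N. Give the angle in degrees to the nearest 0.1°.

The Lambert cylindrical equal-area projection is the cylindrical equal-area projection with its standard parallel at the equator (φ₀ = 0). For cylindrical equal-area with standard parallel φ₀, h = cos φ / cos φ₀ and k = cos φ₀ / cos φ, so h·k = 1.
At 24°: h = 0.9135, k = 1.095; principal scales a = 1.095, b = 0.9135.
sin(ω/2) = (a − b)/(a + b) = 0.1811/2.008 = 0.09018, so ω = 2 arcsin(0.09018) ≈ 10.3°.

10.3°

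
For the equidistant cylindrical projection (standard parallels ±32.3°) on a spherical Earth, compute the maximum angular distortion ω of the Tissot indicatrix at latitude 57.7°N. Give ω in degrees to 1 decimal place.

In the equirectangular projection with standard parallel φ₀ = 32.3° (x = Rλ cos φ₀, y = Rφ), meridians are true-scale (h = 1) and the parallel scale is k = cos φ₀ / cos φ.
At 57.7°: h = 1.000, k = 1.582; principal scales a = 1.582, b = 1.000.
sin(ω/2) = (a − b)/(a + b) = 0.5818/2.582 = 0.2254, so ω = 2 arcsin(0.2254) ≈ 26.0°.

26.0°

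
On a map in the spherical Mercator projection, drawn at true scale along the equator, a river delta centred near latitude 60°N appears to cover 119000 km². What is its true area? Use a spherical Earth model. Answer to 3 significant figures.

Mercator is conformal, so the point scale is isotropic: h = k = sec φ = 1/cos φ.
Areal scale = k² = sec²φ = 1/cos²(60°) = 1/0.5000² = 4.000.
True area = apparent / (areal scale) = 119000 / 4.000 ≈ 29800 km².

29800 km²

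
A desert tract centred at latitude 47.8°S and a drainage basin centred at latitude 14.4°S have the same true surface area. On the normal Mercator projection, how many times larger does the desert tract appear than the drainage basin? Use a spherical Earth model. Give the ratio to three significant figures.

2.08

Mercator areal scale is sec²φ.
At 47.8°: sec²(47.8°) = 1/0.6717² = 2.216.
At 14.4°: sec²(14.4°) = 1/0.9686² = 1.066.
Ratio = 2.216/1.066 = cos²(14.4°)/cos²(47.8°) ≈ 2.08.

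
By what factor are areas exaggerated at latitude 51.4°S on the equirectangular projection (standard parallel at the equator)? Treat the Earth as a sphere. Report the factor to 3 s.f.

In the plate carrée (x = Rλ, y = Rφ), meridians are true-scale (h = 1) and parallels are stretched by k = sec φ.
Areal scale = h·k = 1 × sec φ; at 51.4°, h = 1.000, k = 1.603, so h·k = 1.603.

1.60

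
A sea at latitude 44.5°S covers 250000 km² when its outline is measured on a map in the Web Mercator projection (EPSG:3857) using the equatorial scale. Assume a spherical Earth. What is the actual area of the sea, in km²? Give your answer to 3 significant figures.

127000 km²

Mercator is conformal, so the point scale is isotropic: h = k = sec φ = 1/cos φ.
Areal scale = k² = sec²φ = 1/cos²(44.5°) = 1/0.7133² = 1.966.
True area = apparent / (areal scale) = 250000 / 1.966 ≈ 127000 km².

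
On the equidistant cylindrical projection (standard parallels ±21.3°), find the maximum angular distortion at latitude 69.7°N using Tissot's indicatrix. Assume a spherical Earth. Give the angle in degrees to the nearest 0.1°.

54.4°

With standard parallel φ₀ = 21.3°, the equirectangular projection gives x = Rλ cos φ₀, y = Rφ, so h = 1 and k = cos 21.3° / cos φ.
At 69.7°: h = 1.000, k = 2.685; principal scales a = 2.685, b = 1.000.
sin(ω/2) = (a − b)/(a + b) = 1.685/3.685 = 0.4573, so ω = 2 arcsin(0.4573) ≈ 54.4°.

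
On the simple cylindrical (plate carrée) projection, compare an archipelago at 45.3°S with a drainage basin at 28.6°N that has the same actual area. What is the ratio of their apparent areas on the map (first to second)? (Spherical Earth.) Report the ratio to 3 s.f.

For the equirectangular projection with φ₀ = 0 (plate carrée), h = 1 along meridians and k = sec φ along parallels.
Areal scale at 45.3°: h·k = 1.000 × 1.422 = 1.422.
Areal scale at 28.6°: h·k = 1.000 × 1.139 = 1.139.
Ratio = 1.422/1.139 ≈ 1.25.

1.25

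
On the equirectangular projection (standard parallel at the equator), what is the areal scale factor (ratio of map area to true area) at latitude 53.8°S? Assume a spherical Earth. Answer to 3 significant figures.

1.69

In the plate carrée (x = Rλ, y = Rφ), meridians are true-scale (h = 1) and parallels are stretched by k = sec φ.
Areal scale = h·k = 1 × sec φ; at 53.8°, h = 1.000, k = 1.693, so h·k = 1.693.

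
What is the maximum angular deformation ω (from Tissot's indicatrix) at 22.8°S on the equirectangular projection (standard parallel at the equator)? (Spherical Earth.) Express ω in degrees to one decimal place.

In the plate carrée (x = Rλ, y = Rφ), meridians are true-scale (h = 1) and parallels are stretched by k = sec φ.
At 22.8°: h = 1.000, k = 1.085; principal scales a = 1.085, b = 1.000.
sin(ω/2) = (a − b)/(a + b) = 0.08476/2.085 = 0.04066, so ω = 2 arcsin(0.04066) ≈ 4.7°.

4.7°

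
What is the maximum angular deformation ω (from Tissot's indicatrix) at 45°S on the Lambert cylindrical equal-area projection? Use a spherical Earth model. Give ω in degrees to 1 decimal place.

The Lambert cylindrical equal-area projection is the cylindrical equal-area projection with its standard parallel at the equator (φ₀ = 0). For cylindrical equal-area with standard parallel φ₀, h = cos φ / cos φ₀ and k = cos φ₀ / cos φ, so h·k = 1.
At 45°: h = 0.7071, k = 1.414; principal scales a = 1.414, b = 0.7071.
sin(ω/2) = (a − b)/(a + b) = 0.7071/2.121 = 0.3333, so ω = 2 arcsin(0.3333) ≈ 38.9°.

38.9°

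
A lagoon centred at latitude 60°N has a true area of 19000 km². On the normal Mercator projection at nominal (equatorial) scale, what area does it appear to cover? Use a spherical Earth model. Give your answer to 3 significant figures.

76000 km²

The Mercator projection is conformal; its linear scale factor is the same in every direction and equals sec φ = 1/cos φ.
Areal scale = k² = sec²φ = 1/cos²(60°) = 1/0.5000² = 4.000.
Apparent area = 19000 × 4.000 ≈ 76000 km².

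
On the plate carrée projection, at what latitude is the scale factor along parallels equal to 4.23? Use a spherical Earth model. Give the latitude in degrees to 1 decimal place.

76.3°

Plate carrée: h = 1, k = sec φ along parallels.
sec φ = 4.23  ⇒  cos φ = 0.2364  ⇒  φ ≈ 76.3°.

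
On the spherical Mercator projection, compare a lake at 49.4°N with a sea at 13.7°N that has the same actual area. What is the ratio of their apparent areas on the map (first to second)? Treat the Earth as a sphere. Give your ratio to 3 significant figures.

2.23

On Mercator, area is exaggerated by sec²φ = 1/cos²φ.
At 49.4°: sec²(49.4°) = 1/0.6508² = 2.361.
At 13.7°: sec²(13.7°) = 1/0.9715² = 1.059.
Ratio = 2.361/1.059 = cos²(13.7°)/cos²(49.4°) ≈ 2.23.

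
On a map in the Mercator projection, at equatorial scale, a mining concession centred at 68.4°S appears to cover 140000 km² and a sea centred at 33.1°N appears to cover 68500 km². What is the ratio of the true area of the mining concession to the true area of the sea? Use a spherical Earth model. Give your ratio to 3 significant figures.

0.395

Mercator's areal exaggeration is sec²φ; hence true area = (apparent area) · cos²φ.
True area of mining concession: 140000 × cos²(68.4°) = 140000 × 0.1355 = 18970 km².
True area of sea: 68500 × cos²(33.1°) = 68500 × 0.7018 = 48070 km².
Ratio = 18970 / 48070 ≈ 0.395.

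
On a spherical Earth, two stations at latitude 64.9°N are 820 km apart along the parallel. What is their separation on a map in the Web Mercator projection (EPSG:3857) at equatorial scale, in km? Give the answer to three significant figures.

1930 km

Mercator is conformal, so the point scale is isotropic: h = k = sec φ = 1/cos φ.
Along the parallel, k = sec 64.9° = 1/0.4242 = 2.357.
Map distance = 820 × 2.357 ≈ 1930 km.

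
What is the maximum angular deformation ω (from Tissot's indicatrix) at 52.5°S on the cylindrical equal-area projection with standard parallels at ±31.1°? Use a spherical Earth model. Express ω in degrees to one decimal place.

38.4°

A cylindrical equal-area projection with standard parallel φ₀ has meridian scale h = cos φ / cos φ₀ and parallel scale k = cos φ₀ / cos φ (so areas are preserved, h·k = 1).
At 52.5°: h = 0.7109, k = 1.407; principal scales a = 1.407, b = 0.7109.
sin(ω/2) = (a − b)/(a + b) = 0.6956/2.118 = 0.3285, so ω = 2 arcsin(0.3285) ≈ 38.4°.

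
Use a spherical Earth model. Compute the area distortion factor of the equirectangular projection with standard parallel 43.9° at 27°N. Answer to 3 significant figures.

0.809

In the equirectangular projection with standard parallel φ₀ = 43.9° (x = Rλ cos φ₀, y = Rφ), meridians are true-scale (h = 1) and the parallel scale is k = cos φ₀ / cos φ.
Areal scale = h·k = 1 × cos φ₀ / cos φ; at 27°, h = 1.000, k = 0.8087, so h·k = 0.8087.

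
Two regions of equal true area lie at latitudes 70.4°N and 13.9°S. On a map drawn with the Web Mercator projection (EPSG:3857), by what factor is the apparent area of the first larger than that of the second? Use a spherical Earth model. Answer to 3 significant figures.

Mercator is conformal with k = sec φ, so areal scale = k² = sec²φ.
At 70.4°: sec²(70.4°) = 1/0.3355² = 8.887.
At 13.9°: sec²(13.9°) = 1/0.9707² = 1.061.
Ratio = 8.887/1.061 = cos²(13.9°)/cos²(70.4°) ≈ 8.37.

8.37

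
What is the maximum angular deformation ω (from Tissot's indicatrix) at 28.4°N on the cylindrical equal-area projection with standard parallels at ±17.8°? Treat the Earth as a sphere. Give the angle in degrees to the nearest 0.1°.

9.1°

A cylindrical equal-area projection with standard parallel φ₀ has meridian scale h = cos φ / cos φ₀ and parallel scale k = cos φ₀ / cos φ (so areas are preserved, h·k = 1).
At 28.4°: h = 0.9239, k = 1.082; principal scales a = 1.082, b = 0.9239.
sin(ω/2) = (a − b)/(a + b) = 0.1585/2.006 = 0.07901, so ω = 2 arcsin(0.07901) ≈ 9.1°.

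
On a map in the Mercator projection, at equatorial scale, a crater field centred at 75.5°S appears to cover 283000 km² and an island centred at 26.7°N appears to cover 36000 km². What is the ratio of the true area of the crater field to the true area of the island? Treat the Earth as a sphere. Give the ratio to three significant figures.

0.617

Mercator's areal exaggeration is sec²φ; hence true area = (apparent area) · cos²φ.
True area of crater field: 283000 × cos²(75.5°) = 283000 × 0.06269 = 17740 km².
True area of island: 36000 × cos²(26.7°) = 36000 × 0.7981 = 28730 km².
Ratio = 17740 / 28730 ≈ 0.617.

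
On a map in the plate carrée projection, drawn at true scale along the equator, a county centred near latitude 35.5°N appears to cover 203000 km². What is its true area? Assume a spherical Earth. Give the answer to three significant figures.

165000 km²

Plate carrée maps x = Rλ, y = Rφ. The meridian scale is h = 1 and the parallel scale is k = 1/cos φ = sec φ.
Areal scale = h·k = 1 × sec φ; at 35.5°, h = 1.000, k = 1.228, so h·k = 1.228.
True area = apparent / (areal scale) = 203000 / 1.228 ≈ 165000 km².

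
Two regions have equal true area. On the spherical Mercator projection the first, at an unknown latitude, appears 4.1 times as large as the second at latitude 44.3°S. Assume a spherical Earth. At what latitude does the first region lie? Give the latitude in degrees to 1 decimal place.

For equal true areas on Mercator, apparent areas scale as sec²φ, so the ratio is cos²φ₂ / cos²φ₁.
cos²φ₂ / cos²φ₁ = 4.1  ⇒  cos φ₁ = cos 44.3° / √4.1 = 0.7157/2.025 = 0.3535.
φ₁ = arccos(0.3535) ≈ 69.3°.

69.3°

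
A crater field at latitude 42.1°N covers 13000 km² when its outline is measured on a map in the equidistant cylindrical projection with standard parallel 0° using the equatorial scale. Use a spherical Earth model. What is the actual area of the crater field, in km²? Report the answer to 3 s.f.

9650 km²

In the plate carrée (x = Rλ, y = Rφ), meridians are true-scale (h = 1) and parallels are stretched by k = sec φ.
Areal scale = h·k = 1 × sec φ; at 42.1°, h = 1.000, k = 1.348, so h·k = 1.348.
True area = apparent / (areal scale) = 13000 / 1.348 ≈ 9650 km².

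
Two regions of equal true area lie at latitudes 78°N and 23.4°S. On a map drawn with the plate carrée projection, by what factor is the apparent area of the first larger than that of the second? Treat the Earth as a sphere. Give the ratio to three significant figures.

In the plate carrée (x = Rλ, y = Rφ), meridians are true-scale (h = 1) and parallels are stretched by k = sec φ.
Areal scale at 78°: h·k = 1.000 × 4.810 = 4.810.
Areal scale at 23.4°: h·k = 1.000 × 1.090 = 1.090.
Ratio = 4.810/1.090 ≈ 4.41.

4.41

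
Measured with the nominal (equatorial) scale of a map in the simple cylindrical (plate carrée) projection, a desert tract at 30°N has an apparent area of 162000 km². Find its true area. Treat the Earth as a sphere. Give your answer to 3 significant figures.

Plate carrée maps x = Rλ, y = Rφ. The meridian scale is h = 1 and the parallel scale is k = 1/cos φ = sec φ.
Areal scale = h·k = 1 × sec φ; at 30°, h = 1.000, k = 1.155, so h·k = 1.155.
True area = apparent / (areal scale) = 162000 / 1.155 ≈ 140000 km².

140000 km²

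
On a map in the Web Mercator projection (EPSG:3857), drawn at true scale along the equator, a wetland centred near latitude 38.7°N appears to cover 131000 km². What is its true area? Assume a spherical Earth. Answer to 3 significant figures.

For Mercator, h = k = sec φ (a conformal cylindrical projection has a single point scale, 1/cos φ).
Areal scale = k² = sec²φ = 1/cos²(38.7°) = 1/0.7804² = 1.642.
True area = apparent / (areal scale) = 131000 / 1.642 ≈ 79800 km².

79800 km²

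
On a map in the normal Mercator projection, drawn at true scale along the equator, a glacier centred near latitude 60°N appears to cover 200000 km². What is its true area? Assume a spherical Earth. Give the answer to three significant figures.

For Mercator, h = k = sec φ (a conformal cylindrical projection has a single point scale, 1/cos φ).
Areal scale = k² = sec²φ = 1/cos²(60°) = 1/0.5000² = 4.000.
True area = apparent / (areal scale) = 200000 / 4.000 ≈ 50000 km².

50000 km²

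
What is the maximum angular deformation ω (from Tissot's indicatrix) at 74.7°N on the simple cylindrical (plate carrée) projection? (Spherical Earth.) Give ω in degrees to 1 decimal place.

71.2°

For the equirectangular projection with φ₀ = 0 (plate carrée), h = 1 along meridians and k = sec φ along parallels.
At 74.7°: h = 1.000, k = 3.790; principal scales a = 3.790, b = 1.000.
sin(ω/2) = (a − b)/(a + b) = 2.790/4.790 = 0.5824, so ω = 2 arcsin(0.5824) ≈ 71.2°.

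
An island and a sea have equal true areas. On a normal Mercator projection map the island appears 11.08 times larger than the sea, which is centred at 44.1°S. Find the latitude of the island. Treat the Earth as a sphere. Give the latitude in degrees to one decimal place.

77.5°

Mercator areal scale is sec²φ, so apparent-area ratio = sec²φ₁ / sec²φ₂ = cos²φ₂ / cos²φ₁.
cos²φ₂ / cos²φ₁ = 11.08  ⇒  cos φ₁ = cos 44.1° / √11.08 = 0.7181/3.329 = 0.2157.
φ₁ = arccos(0.2157) ≈ 77.5°.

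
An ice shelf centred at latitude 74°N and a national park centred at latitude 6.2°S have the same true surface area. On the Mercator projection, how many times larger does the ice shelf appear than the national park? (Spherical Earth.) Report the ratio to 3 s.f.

13.0

Mercator areal scale is sec²φ.
At 74°: sec²(74°) = 1/0.2756² = 13.16.
At 6.2°: sec²(6.2°) = 1/0.9942² = 1.012.
Ratio = 13.16/1.012 = cos²(6.2°)/cos²(74°) ≈ 13.0.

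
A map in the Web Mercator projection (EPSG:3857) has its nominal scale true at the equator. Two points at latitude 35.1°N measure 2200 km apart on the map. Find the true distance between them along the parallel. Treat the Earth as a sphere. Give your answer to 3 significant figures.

For Mercator, h = k = sec φ (a conformal cylindrical projection has a single point scale, 1/cos φ).
Along the parallel at 35.1°, map distances are exaggerated by k = sec 35.1° = 1.222.
True distance = 2200 / 1.222 = 2200 × cos 35.1° ≈ 1800 km.

1800 km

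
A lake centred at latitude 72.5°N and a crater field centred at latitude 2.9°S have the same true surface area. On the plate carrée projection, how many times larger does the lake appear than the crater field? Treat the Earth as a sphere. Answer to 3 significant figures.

3.32

For the equirectangular projection with φ₀ = 0 (plate carrée), h = 1 along meridians and k = sec φ along parallels.
Areal scale at 72.5°: h·k = 1.000 × 3.326 = 3.326.
Areal scale at 2.9°: h·k = 1.000 × 1.001 = 1.001.
Ratio = 3.326/1.001 ≈ 3.32.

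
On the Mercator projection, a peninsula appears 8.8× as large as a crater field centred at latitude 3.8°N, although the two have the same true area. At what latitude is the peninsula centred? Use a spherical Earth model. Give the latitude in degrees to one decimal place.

For equal true areas on Mercator, apparent areas scale as sec²φ, so the ratio is cos²φ₂ / cos²φ₁.
cos²φ₂ / cos²φ₁ = 8.8  ⇒  cos φ₁ = cos 3.8° / √8.8 = 0.9978/2.966 = 0.3364.
φ₁ = arccos(0.3364) ≈ 70.3°.

70.3°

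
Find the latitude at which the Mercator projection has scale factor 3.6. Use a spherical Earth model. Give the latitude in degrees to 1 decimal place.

73.9°

Mercator scale is k = sec φ = 1/cos φ.
1/cos φ = 3.6  ⇒  cos φ = 0.2778  ⇒  φ = arccos(0.2778) ≈ 73.9°.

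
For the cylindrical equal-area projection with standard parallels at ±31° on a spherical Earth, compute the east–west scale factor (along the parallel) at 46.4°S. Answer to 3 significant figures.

1.24

Cylindrical equal-area (φ₀ = 31°): h = cos φ / cos 31° along meridians, k = cos 31° / cos φ along parallels; h·k = 1.
k = cos 31° / cos 46.4° = 0.8572/0.6896 = 1.243.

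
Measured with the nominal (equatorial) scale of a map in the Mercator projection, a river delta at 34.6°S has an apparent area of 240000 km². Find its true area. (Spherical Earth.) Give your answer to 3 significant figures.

Mercator is conformal, so the point scale is isotropic: h = k = sec φ = 1/cos φ.
Areal scale = k² = sec²φ = 1/cos²(34.6°) = 1/0.8231² = 1.476.
True area = apparent / (areal scale) = 240000 / 1.476 ≈ 163000 km².

163000 km²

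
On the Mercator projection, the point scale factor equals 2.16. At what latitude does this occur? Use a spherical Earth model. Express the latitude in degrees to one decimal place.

Mercator scale is k = sec φ = 1/cos φ.
1/cos φ = 2.16  ⇒  cos φ = 0.4630  ⇒  φ = arccos(0.4630) ≈ 62.4°.

62.4°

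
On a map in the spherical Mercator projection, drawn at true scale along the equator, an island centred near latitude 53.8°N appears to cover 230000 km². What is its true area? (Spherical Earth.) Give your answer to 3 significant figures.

For Mercator, h = k = sec φ (a conformal cylindrical projection has a single point scale, 1/cos φ).
Areal scale = k² = sec²φ = 1/cos²(53.8°) = 1/0.5906² = 2.867.
True area = apparent / (areal scale) = 230000 / 2.867 ≈ 80200 km².

80200 km²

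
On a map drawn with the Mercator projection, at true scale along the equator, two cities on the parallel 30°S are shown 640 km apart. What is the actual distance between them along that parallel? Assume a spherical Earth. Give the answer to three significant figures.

554 km

For Mercator, h = k = sec φ (a conformal cylindrical projection has a single point scale, 1/cos φ).
Along the parallel at 30°, map distances are exaggerated by k = sec 30° = 1.155.
True distance = 640 / 1.155 = 640 × cos 30° ≈ 554 km.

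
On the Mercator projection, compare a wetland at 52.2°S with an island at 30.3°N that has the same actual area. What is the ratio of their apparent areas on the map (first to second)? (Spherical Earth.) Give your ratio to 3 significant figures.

Mercator areal scale is sec²φ.
At 52.2°: sec²(52.2°) = 1/0.6129² = 2.662.
At 30.3°: sec²(30.3°) = 1/0.8634² = 1.341.
Ratio = 2.662/1.341 = cos²(30.3°)/cos²(52.2°) ≈ 1.98.

1.98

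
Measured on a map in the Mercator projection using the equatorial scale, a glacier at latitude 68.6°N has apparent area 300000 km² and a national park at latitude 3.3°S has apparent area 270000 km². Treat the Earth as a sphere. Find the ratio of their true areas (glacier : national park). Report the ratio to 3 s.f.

On Mercator the areal scale is sec²φ, so true area = apparent × cos²φ.
True area of glacier: 300000 × cos²(68.6°) = 300000 × 0.1331 = 39940 km².
True area of national park: 270000 × cos²(3.3°) = 270000 × 0.9967 = 269100 km².
Ratio = 39940 / 269100 ≈ 0.148.

0.148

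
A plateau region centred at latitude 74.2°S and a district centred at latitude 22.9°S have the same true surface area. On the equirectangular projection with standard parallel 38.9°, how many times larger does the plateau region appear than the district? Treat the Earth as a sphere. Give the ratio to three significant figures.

3.38

In the equirectangular projection with standard parallel φ₀ = 38.9° (x = Rλ cos φ₀, y = Rφ), meridians are true-scale (h = 1) and the parallel scale is k = cos φ₀ / cos φ.
Areal scale at 74.2°: h·k = 1.000 × 2.858 = 2.858.
Areal scale at 22.9°: h·k = 1.000 × 0.8448 = 0.8448.
Ratio = 2.858/0.8448 ≈ 3.38.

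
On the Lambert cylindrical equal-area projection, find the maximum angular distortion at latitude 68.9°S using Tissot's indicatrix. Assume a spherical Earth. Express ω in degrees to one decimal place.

100.8°

The Lambert cylindrical equal-area projection is the cylindrical equal-area projection with its standard parallel at the equator (φ₀ = 0). A cylindrical equal-area projection with standard parallel φ₀ has meridian scale h = cos φ / cos φ₀ and parallel scale k = cos φ₀ / cos φ (so areas are preserved, h·k = 1).
At 68.9°: h = 0.3600, k = 2.778; principal scales a = 2.778, b = 0.3600.
sin(ω/2) = (a − b)/(a + b) = 2.418/3.138 = 0.7705, so ω = 2 arcsin(0.7705) ≈ 100.8°.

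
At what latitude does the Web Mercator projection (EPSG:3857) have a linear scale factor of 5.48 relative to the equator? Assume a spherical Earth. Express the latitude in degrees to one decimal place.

Mercator scale is k = sec φ = 1/cos φ.
1/cos φ = 5.48  ⇒  cos φ = 0.1825  ⇒  φ = arccos(0.1825) ≈ 79.5°.

79.5°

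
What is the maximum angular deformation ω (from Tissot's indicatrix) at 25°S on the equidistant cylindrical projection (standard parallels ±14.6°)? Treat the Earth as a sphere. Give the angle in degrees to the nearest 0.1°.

3.8°

With standard parallel φ₀ = 14.6°, the equirectangular projection gives x = Rλ cos φ₀, y = Rφ, so h = 1 and k = cos 14.6° / cos φ.
At 25°: h = 1.000, k = 1.068; principal scales a = 1.068, b = 1.000.
sin(ω/2) = (a − b)/(a + b) = 0.06775/2.068 = 0.03276, so ω = 2 arcsin(0.03276) ≈ 3.8°.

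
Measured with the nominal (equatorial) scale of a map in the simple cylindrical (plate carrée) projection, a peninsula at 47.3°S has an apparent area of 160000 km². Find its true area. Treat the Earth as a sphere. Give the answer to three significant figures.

In the plate carrée (x = Rλ, y = Rφ), meridians are true-scale (h = 1) and parallels are stretched by k = sec φ.
Areal scale = h·k = 1 × sec φ; at 47.3°, h = 1.000, k = 1.475, so h·k = 1.475.
True area = apparent / (areal scale) = 160000 / 1.475 ≈ 109000 km².

109000 km²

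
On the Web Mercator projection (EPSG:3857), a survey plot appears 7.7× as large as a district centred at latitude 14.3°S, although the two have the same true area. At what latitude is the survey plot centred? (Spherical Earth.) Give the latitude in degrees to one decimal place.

69.6°

Mercator areal scale is sec²φ, so apparent-area ratio = sec²φ₁ / sec²φ₂ = cos²φ₂ / cos²φ₁.
cos²φ₂ / cos²φ₁ = 7.7  ⇒  cos φ₁ = cos 14.3° / √7.7 = 0.9690/2.775 = 0.3492.
φ₁ = arccos(0.3492) ≈ 69.6°.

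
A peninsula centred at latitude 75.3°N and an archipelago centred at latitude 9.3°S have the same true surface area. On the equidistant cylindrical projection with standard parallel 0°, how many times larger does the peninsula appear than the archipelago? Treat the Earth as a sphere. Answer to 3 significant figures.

3.89

For the equirectangular projection with φ₀ = 0 (plate carrée), h = 1 along meridians and k = sec φ along parallels.
Areal scale at 75.3°: h·k = 1.000 × 3.941 = 3.941.
Areal scale at 9.3°: h·k = 1.000 × 1.013 = 1.013.
Ratio = 3.941/1.013 ≈ 3.89.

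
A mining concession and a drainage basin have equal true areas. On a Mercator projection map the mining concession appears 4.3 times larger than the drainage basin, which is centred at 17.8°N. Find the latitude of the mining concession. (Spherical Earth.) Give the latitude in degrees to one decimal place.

Mercator areal scale is sec²φ, so apparent-area ratio = sec²φ₁ / sec²φ₂ = cos²φ₂ / cos²φ₁.
cos²φ₂ / cos²φ₁ = 4.3  ⇒  cos φ₁ = cos 17.8° / √4.3 = 0.9521/2.074 = 0.4592.
φ₁ = arccos(0.4592) ≈ 62.7°.

62.7°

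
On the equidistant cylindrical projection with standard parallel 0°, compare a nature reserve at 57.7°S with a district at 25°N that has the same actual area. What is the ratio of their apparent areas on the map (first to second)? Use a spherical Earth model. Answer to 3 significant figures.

1.70

In the plate carrée (x = Rλ, y = Rφ), meridians are true-scale (h = 1) and parallels are stretched by k = sec φ.
Areal scale at 57.7°: h·k = 1.000 × 1.871 = 1.871.
Areal scale at 25°: h·k = 1.000 × 1.103 = 1.103.
Ratio = 1.871/1.103 ≈ 1.70.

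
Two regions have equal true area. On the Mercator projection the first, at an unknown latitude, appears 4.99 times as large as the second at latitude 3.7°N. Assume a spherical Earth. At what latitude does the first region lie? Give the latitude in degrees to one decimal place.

63.5°

On Mercator, (apparent₁)/(apparent₂) = sec²φ₁ / sec²φ₂ when true areas are equal.
cos²φ₂ / cos²φ₁ = 4.99  ⇒  cos φ₁ = cos 3.7° / √4.99 = 0.9979/2.234 = 0.4467.
φ₁ = arccos(0.4467) ≈ 63.5°.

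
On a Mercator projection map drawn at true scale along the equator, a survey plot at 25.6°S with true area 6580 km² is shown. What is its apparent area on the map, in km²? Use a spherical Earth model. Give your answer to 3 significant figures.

The Mercator projection is conformal; its linear scale factor is the same in every direction and equals sec φ = 1/cos φ.
Areal scale = k² = sec²φ = 1/cos²(25.6°) = 1/0.9018² = 1.230.
Apparent area = 6580 × 1.230 ≈ 8090 km².

8090 km²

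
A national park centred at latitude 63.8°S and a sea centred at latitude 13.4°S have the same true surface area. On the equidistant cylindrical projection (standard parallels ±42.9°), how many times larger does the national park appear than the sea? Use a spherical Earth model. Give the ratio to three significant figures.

2.20

In the equirectangular projection with standard parallel φ₀ = 42.9° (x = Rλ cos φ₀, y = Rφ), meridians are true-scale (h = 1) and the parallel scale is k = cos φ₀ / cos φ.
Areal scale at 63.8°: h·k = 1.000 × 1.659 = 1.659.
Areal scale at 13.4°: h·k = 1.000 × 0.7530 = 0.7530.
Ratio = 1.659/0.7530 ≈ 2.20.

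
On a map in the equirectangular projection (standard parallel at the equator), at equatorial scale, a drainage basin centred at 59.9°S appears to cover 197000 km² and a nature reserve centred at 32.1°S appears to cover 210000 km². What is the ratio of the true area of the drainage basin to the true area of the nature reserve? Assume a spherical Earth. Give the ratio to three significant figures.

Plate carrée has h = 1 and k = sec φ, giving areal scale sec φ; true area = (apparent area) · cos φ.
True area of drainage basin: 197000 × cos(59.9°) = 197000 × 0.5015 = 98800 km².
True area of nature reserve: 210000 × cos(32.1°) = 210000 × 0.8471 = 177900 km².
Ratio = 98800 / 177900 ≈ 0.555.

0.555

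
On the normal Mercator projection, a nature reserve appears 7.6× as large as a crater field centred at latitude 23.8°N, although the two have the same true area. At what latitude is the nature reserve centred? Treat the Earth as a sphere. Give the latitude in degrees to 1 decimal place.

For equal true areas on Mercator, apparent areas scale as sec²φ, so the ratio is cos²φ₂ / cos²φ₁.
cos²φ₂ / cos²φ₁ = 7.6  ⇒  cos φ₁ = cos 23.8° / √7.6 = 0.9150/2.757 = 0.3319.
φ₁ = arccos(0.3319) ≈ 70.6°.

70.6°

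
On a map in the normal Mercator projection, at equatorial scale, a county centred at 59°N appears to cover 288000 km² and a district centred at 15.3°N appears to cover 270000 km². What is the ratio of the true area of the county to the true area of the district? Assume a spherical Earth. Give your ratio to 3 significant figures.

0.304

Since Mercator area scale is 1/cos²φ, the true area equals the apparent area multiplied by cos²φ.
True area of county: 288000 × cos²(59°) = 288000 × 0.2653 = 76400 km².
True area of district: 270000 × cos²(15.3°) = 270000 × 0.9304 = 251200 km².
Ratio = 76400 / 251200 ≈ 0.304.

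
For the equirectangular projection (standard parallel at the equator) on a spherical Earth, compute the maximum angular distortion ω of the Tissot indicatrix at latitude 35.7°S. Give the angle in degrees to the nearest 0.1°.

11.9°

For the equirectangular projection with φ₀ = 0 (plate carrée), h = 1 along meridians and k = sec φ along parallels.
At 35.7°: h = 1.000, k = 1.231; principal scales a = 1.231, b = 1.000.
sin(ω/2) = (a − b)/(a + b) = 0.2314/2.231 = 0.1037, so ω = 2 arcsin(0.1037) ≈ 11.9°.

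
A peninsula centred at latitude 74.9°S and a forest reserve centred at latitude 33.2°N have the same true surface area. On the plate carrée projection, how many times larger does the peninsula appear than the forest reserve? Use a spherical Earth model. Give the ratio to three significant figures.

For the equirectangular projection with φ₀ = 0 (plate carrée), h = 1 along meridians and k = sec φ along parallels.
Areal scale at 74.9°: h·k = 1.000 × 3.839 = 3.839.
Areal scale at 33.2°: h·k = 1.000 × 1.195 = 1.195.
Ratio = 3.839/1.195 ≈ 3.21.

3.21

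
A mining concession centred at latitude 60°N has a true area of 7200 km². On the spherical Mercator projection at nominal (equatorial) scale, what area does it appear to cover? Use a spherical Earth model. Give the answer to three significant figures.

28800 km²

Mercator is conformal, so the point scale is isotropic: h = k = sec φ = 1/cos φ.
Areal scale = k² = sec²φ = 1/cos²(60°) = 1/0.5000² = 4.000.
Apparent area = 7200 × 4.000 ≈ 28800 km².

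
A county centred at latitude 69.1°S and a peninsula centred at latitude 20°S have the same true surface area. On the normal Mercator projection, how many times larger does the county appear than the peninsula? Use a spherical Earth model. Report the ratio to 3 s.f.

6.94

On Mercator, area is exaggerated by sec²φ = 1/cos²φ.
At 69.1°: sec²(69.1°) = 1/0.3567² = 7.858.
At 20°: sec²(20°) = 1/0.9397² = 1.132.
Ratio = 7.858/1.132 = cos²(20°)/cos²(69.1°) ≈ 6.94.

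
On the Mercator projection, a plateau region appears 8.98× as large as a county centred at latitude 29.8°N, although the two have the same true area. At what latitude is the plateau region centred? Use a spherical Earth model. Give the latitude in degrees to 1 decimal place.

73.2°

For equal true areas on Mercator, apparent areas scale as sec²φ, so the ratio is cos²φ₂ / cos²φ₁.
cos²φ₂ / cos²φ₁ = 8.98  ⇒  cos φ₁ = cos 29.8° / √8.98 = 0.8678/2.997 = 0.2896.
φ₁ = arccos(0.2896) ≈ 73.2°.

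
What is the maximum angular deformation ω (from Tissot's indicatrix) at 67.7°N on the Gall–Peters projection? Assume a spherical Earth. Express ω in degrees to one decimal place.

Gall–Peters is a cylindrical equal-area projection with standard parallels at ±45°. For cylindrical equal-area with standard parallel φ₀, h = cos φ / cos φ₀ and k = cos φ₀ / cos φ, so h·k = 1.
At 67.7°: h = 0.5366, k = 1.863; principal scales a = 1.863, b = 0.5366.
sin(ω/2) = (a − b)/(a + b) = 1.327/2.400 = 0.5528, so ω = 2 arcsin(0.5528) ≈ 67.1°.

67.1°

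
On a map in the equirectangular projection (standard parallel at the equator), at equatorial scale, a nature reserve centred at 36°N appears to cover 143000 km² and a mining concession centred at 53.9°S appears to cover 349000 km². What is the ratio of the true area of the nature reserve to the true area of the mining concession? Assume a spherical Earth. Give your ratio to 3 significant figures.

0.563

On the plate carrée, areal scale = h·k = 1 × sec φ, so true area = apparent × cos φ.
True area of nature reserve: 143000 × cos(36°) = 143000 × 0.8090 = 115700 km².
True area of mining concession: 349000 × cos(53.9°) = 349000 × 0.5892 = 205600 km².
Ratio = 115700 / 205600 ≈ 0.563.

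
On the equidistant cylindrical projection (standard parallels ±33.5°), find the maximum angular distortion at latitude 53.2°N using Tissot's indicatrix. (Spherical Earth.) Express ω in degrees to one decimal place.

The equidistant cylindrical projection with φ₀ = 33.5° has h = 1 (meridians true) and k = cos φ₀ / cos φ along parallels.
At 53.2°: h = 1.000, k = 1.392; principal scales a = 1.392, b = 1.000.
sin(ω/2) = (a − b)/(a + b) = 0.3921/2.392 = 0.1639, so ω = 2 arcsin(0.1639) ≈ 18.9°.

18.9°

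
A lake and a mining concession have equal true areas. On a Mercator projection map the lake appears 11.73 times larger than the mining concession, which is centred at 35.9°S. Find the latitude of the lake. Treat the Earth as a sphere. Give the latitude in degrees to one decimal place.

76.3°

Mercator areal scale is sec²φ, so apparent-area ratio = sec²φ₁ / sec²φ₂ = cos²φ₂ / cos²φ₁.
cos²φ₂ / cos²φ₁ = 11.73  ⇒  cos φ₁ = cos 35.9° / √11.73 = 0.8100/3.425 = 0.2365.
φ₁ = arccos(0.2365) ≈ 76.3°.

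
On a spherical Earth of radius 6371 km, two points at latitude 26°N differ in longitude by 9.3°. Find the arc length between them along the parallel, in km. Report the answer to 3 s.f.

929 km

Arc length along a parallel = R cos φ · Δλ (with Δλ in radians).
= 6371 × cos 26° × (9.3° × π/180) = 6371 × 0.8988 × 0.1623 ≈ 929 km.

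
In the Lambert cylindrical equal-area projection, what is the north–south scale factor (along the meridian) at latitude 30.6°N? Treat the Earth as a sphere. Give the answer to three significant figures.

0.861

The Lambert cylindrical equal-area projection is the cylindrical equal-area projection with its standard parallel at the equator (φ₀ = 0). Cylindrical equal-area (φ₀ = 0°): h = cos φ / cos 0° along meridians, k = cos 0° / cos φ along parallels; h·k = 1.
h = cos 30.6° / cos 0° = 0.8607/1.000 = 0.8607.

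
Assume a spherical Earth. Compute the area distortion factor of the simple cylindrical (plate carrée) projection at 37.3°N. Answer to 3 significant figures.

Plate carrée maps x = Rλ, y = Rφ. The meridian scale is h = 1 and the parallel scale is k = 1/cos φ = sec φ.
Areal scale = h·k = 1 × sec φ; at 37.3°, h = 1.000, k = 1.257, so h·k = 1.257.

1.26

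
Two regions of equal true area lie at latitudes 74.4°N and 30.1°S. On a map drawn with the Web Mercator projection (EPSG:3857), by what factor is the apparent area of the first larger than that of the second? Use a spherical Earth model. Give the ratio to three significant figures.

Mercator areal scale is sec²φ.
At 74.4°: sec²(74.4°) = 1/0.2689² = 13.83.
At 30.1°: sec²(30.1°) = 1/0.8652² = 1.336.
Ratio = 13.83/1.336 = cos²(30.1°)/cos²(74.4°) ≈ 10.3.

10.3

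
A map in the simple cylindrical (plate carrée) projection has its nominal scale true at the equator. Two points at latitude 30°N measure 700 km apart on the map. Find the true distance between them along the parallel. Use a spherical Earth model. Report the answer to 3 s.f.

606 km

In the plate carrée (x = Rλ, y = Rφ), meridians are true-scale (h = 1) and parallels are stretched by k = sec φ.
Along the parallel at 30°, map distances are exaggerated by k = sec 30° = 1.155.
True distance = 700 / 1.155 = 700 × cos 30° ≈ 606 km.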